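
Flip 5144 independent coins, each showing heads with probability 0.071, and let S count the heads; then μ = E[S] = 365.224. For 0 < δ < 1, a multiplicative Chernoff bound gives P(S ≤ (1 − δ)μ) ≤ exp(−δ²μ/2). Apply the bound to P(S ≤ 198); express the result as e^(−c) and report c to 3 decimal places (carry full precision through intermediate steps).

Write 198 = (1 − δ)μ, so δ = 1 − 198/365.224 = 0.457867…
Then the exponent is δ²μ/2 = (μ − 198)²/(2μ) = 38.283172.

38.283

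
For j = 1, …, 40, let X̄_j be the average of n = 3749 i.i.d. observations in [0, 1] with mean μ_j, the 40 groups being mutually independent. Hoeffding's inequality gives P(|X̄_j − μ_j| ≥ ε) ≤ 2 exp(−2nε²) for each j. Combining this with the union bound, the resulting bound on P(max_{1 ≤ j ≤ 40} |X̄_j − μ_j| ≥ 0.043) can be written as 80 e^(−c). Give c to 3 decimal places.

Union bound over the 40 events: P(max_{1 ≤ j ≤ 40} |X̄_j − μ_j| ≥ 0.043) ≤ 40·2·exp(−2nε²) = 80 exp(−2·3749·0.043²).
So c = 2·3749·0.043² = 13.8638.

13.864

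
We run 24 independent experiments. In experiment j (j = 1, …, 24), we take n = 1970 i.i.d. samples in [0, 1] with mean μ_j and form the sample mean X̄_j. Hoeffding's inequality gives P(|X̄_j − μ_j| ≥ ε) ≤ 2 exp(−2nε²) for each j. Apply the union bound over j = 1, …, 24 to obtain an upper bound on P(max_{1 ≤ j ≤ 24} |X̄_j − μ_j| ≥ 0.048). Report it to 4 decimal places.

Per-experiment Hoeffding bound: 2·exp(−2·1970·0.048²) = 2·exp(−9.07776) = 0.00022835.
Union bound over 24 events: 24·0.00022835 = 0.00548.

0.0055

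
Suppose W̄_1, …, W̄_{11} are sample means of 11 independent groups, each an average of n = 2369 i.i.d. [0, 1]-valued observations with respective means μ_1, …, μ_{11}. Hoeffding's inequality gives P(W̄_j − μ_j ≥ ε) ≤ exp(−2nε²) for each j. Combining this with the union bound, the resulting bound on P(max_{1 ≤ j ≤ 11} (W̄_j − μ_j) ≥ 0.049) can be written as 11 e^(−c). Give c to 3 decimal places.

11.376

Union bound over the 11 events: P(max_{1 ≤ j ≤ 11} (W̄_j − μ_j) ≥ 0.049) ≤ 11·exp(−2nε²) = 11 exp(−2·2369·0.049²).
So c = 2·2369·0.049² = 11.3759.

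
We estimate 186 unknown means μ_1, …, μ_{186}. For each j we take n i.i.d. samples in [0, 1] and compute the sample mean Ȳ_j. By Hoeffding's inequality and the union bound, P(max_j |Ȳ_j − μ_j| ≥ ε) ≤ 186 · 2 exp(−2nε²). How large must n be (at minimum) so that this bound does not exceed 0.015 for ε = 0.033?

4646

Need 2·186·exp(−2nε²) ≤ 0.015, i.e. exp(−2nε²) ≤ 0.015/372.
So 2nε² ≥ ln(372/0.015) = 10.118599.
Hence n ≥ 10.118599/(2·0.033²) = 4645.821.
The smallest integer n is 4646.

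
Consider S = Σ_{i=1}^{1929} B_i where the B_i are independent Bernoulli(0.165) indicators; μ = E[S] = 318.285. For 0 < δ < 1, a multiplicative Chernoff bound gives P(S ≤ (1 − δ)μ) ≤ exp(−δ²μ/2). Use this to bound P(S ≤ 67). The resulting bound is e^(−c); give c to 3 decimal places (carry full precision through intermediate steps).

Write 67 = (1 − δ)μ, so δ = 1 − 67/318.285 = 0.7894968…
Then the exponent is δ²μ/2 = (μ − 67)²/(2μ) = 99.194356.

99.194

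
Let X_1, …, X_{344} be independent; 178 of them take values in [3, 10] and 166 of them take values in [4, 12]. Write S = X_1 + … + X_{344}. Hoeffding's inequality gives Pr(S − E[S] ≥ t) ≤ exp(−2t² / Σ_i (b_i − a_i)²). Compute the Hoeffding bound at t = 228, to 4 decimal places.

0.0046

Σ(b_i − a_i)² = 178·7² + 166·8² = 19346.
Exponent = 2·228² / 19346 = 5.37413.
Bound = exp(−5.37413) = 0.00463.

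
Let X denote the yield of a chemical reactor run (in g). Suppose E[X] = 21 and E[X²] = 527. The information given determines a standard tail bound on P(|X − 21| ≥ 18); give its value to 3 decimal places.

The first two moments determine the variance, so Chebyshev's inequality is the sharpest standard bound available.
Var(X) = E[X²] − (E[X])² = 527 − 441 = 86.
Chebyshev's inequality: P(|X − μ| ≥ t) ≤ Var(X)/t² = 86/324 = 0.2654.

0.265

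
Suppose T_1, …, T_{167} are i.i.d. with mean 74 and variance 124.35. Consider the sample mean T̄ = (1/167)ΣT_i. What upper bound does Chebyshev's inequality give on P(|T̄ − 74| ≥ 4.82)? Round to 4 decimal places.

0.0321

Var(T̄) = Var(T_i)/n = 124.35/167 = 0.74461.
Chebyshev: P(|T̄ − 74| ≥ 4.82) ≤ Var(T̄)/(4.82)² = 124.35/(167·4.82²) = 0.0321.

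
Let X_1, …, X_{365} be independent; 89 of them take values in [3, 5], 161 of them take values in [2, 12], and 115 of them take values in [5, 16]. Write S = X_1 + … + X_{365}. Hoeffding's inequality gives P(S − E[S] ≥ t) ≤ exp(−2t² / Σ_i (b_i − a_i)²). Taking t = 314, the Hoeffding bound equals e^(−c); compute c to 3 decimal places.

Σ(b_i − a_i)² = 89·2² + 161·10² + 115·11² = 30371.
c = 2t² / 30371 = 2·314² / 30371 = 6.4928.

6.493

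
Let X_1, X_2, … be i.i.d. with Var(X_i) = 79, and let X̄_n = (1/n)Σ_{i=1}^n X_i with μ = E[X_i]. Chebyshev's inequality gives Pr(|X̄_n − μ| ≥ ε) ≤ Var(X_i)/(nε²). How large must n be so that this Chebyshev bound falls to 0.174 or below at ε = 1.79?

Require 79/(n·1.79²) ≤ 0.174, i.e. n ≥ 79/(0.174·1.79²) = 141.701.
The smallest integer n is 142.

142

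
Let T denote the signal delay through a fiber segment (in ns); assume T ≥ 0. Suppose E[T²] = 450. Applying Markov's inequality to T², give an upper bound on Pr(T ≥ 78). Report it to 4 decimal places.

Since T ≥ 0, the event {T ≥ 78} is the same as {T² ≥ 6084}.
Markov's inequality applied to T² gives Pr(T² ≥ 6084) ≤ E[T²]/6084 = 450/6084 = 0.0740.

0.0740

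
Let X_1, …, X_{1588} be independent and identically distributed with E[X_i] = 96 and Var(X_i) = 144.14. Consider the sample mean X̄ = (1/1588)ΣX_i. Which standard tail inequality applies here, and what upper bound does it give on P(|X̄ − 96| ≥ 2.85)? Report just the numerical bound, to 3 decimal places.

0.011

With mean and variance of each term known, Chebyshev's inequality bounds the deviation of the sum (or sample mean).
Var(X̄) = Var(X_i)/n = 144.14/1588 = 0.090768.
Chebyshev: P(|X̄ − 96| ≥ 2.85) ≤ Var(X̄)/(2.85)² = 144.14/(1588·2.85²) = 0.0112.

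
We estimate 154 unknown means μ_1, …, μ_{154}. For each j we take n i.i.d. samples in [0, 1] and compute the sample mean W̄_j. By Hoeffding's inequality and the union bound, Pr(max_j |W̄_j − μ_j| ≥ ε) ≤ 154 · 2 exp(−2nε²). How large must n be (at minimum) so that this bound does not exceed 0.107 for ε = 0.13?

Need 2·154·exp(−2nε²) ≤ 0.107, i.e. exp(−2nε²) ≤ 0.107/308.
So 2nε² ≥ ln(308/0.107) = 7.965026.
Hence n ≥ 7.965026/(2·0.13²) = 235.652.
The smallest integer n is 236.

236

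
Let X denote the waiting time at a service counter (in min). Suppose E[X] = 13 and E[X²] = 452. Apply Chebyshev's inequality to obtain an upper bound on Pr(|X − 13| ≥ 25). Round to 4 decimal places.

0.4528

Var(X) = E[X²] − (E[X])² = 452 − 169 = 283.
Chebyshev's inequality: Pr(|X − μ| ≥ t) ≤ Var(X)/t² = 283/625 = 0.4528.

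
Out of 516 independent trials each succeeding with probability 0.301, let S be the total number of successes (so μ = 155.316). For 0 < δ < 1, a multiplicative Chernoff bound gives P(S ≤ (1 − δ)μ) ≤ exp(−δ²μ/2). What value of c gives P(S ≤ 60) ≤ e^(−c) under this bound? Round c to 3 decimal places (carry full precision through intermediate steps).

29.247

Write 60 = (1 − δ)μ, so δ = 1 − 60/155.316 = 0.6136908…
Then the exponent is δ²μ/2 = (μ − 60)²/(2μ) = 29.247276.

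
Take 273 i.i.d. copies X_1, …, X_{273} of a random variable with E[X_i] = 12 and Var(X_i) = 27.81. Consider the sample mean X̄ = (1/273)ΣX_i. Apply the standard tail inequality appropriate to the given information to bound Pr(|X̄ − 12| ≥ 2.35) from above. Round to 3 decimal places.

With mean and variance of each term known, Chebyshev's inequality bounds the deviation of the sum (or sample mean).
Var(X̄) = Var(X_i)/n = 27.81/273 = 0.10187.
Chebyshev: Pr(|X̄ − 12| ≥ 2.35) ≤ Var(X̄)/(2.35)² = 27.81/(273·2.35²) = 0.0184.

0.018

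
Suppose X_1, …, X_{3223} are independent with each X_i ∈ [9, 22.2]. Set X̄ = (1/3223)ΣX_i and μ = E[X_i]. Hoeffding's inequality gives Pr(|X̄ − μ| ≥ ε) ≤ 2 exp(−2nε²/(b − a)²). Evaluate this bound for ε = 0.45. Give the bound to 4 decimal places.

Exponent: 2nε²/(b − a)² = 2·3223·0.45² / 13.2² = 7.49148.
Bound = 2·exp(−7.49148) = 0.00112.

0.0011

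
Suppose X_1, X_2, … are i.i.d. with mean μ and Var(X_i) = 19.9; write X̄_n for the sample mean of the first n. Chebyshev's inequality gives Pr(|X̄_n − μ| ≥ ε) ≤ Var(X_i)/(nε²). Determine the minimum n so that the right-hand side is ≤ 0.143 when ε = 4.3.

Require 19.9/(n·4.3²) ≤ 0.143, i.e. n ≥ 19.9/(0.143·4.3²) = 7.526.
The smallest integer n is 8.

8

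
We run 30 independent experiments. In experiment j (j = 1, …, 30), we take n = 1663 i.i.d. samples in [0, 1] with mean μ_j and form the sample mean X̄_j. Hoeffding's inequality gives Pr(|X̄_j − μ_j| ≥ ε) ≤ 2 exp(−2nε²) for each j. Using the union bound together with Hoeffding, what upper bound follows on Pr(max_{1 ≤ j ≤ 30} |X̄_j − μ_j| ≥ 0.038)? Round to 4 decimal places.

Per-experiment Hoeffding bound: 2·exp(−2·1663·0.038²) = 2·exp(−4.80274) = 0.016414.
Union bound over 30 events: 30·0.016414 = 0.49243.

0.4924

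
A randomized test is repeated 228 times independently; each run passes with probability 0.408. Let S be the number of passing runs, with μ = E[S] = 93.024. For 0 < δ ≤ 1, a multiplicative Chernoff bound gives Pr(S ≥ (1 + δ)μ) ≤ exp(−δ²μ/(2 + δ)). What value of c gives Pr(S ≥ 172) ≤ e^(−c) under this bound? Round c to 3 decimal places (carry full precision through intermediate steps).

Write 172 = (1 + δ)μ, so δ = 172/93.024 − 1 = 0.8489852…
Then the exponent is δ²μ/(2 + δ) = (172 − μ)² / (μ·(2 + δ)) = 23.534505.

23.535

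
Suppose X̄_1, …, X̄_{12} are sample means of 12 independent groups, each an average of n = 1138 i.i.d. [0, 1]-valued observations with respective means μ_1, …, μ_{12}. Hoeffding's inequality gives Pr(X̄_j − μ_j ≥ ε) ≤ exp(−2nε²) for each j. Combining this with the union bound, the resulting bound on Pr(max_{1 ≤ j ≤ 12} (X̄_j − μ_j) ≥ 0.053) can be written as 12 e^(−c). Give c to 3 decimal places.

6.393

Union bound over the 12 events: Pr(max_{1 ≤ j ≤ 12} (X̄_j − μ_j) ≥ 0.053) ≤ 12·exp(−2nε²) = 12 exp(−2·1138·0.053²).
So c = 2·1138·0.053² = 6.3933.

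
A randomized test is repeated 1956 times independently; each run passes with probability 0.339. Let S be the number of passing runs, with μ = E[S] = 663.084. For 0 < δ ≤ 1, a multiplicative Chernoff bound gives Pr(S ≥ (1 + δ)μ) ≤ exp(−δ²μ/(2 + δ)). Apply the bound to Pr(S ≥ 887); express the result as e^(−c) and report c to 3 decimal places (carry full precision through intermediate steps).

Write 887 = (1 + δ)μ, so δ = 887/663.084 − 1 = 0.3376887…
Then the exponent is δ²μ/(2 + δ) = (887 − μ)² / (μ·(2 + δ)) = 32.345586.

32.346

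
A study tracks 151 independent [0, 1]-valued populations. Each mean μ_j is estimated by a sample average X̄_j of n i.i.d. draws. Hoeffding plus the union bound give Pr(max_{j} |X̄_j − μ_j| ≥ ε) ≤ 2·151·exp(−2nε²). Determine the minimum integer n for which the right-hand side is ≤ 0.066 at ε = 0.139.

Need 2·151·exp(−2nε²) ≤ 0.066, i.e. exp(−2nε²) ≤ 0.066/302.
So 2nε² ≥ ln(302/0.066) = 8.428528.
Hence n ≥ 8.428528/(2·0.139²) = 218.118.
The smallest integer n is 219.

219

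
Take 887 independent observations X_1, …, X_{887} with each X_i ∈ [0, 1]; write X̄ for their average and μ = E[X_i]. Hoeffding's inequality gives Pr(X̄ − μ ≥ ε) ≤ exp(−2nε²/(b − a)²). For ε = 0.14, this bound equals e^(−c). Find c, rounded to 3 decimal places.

34.770

c = 2nε²/(b − a)² = 2·887·0.14² / 1² = 34.7704.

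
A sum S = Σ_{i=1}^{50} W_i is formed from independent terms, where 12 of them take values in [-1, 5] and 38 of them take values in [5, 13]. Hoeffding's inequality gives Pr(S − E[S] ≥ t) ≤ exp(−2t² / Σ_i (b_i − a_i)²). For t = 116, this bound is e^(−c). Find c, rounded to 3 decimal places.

9.397

Σ(b_i − a_i)² = 12·6² + 38·8² = 2864.
c = 2t² / 2864 = 2·116² / 2864 = 9.3966.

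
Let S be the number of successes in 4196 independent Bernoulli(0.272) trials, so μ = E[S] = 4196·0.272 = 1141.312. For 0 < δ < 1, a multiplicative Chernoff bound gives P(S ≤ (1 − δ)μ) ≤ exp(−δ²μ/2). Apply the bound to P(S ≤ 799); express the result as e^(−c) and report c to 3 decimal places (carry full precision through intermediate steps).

Write 799 = (1 − δ)μ, so δ = 1 − 799/1141.312 = 0.2999285…
Then the exponent is δ²μ/2 = (μ − 799)²/(2μ) = 51.334563.

51.335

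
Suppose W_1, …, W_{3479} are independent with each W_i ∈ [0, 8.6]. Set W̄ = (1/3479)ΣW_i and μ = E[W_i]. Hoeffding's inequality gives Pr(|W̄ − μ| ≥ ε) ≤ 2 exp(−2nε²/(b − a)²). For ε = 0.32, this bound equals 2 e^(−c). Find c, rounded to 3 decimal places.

9.634

c = 2nε²/(b − a)² = 2·3479·0.32² / 8.6² = 9.6336.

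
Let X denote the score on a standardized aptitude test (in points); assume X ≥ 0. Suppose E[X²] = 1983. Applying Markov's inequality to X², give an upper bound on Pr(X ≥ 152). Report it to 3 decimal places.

Since X ≥ 0, the event {X ≥ 152} is the same as {X² ≥ 23104}.
Markov's inequality applied to X² gives Pr(X² ≥ 23104) ≤ E[X²]/23104 = 1983/23104 = 0.0858.

0.086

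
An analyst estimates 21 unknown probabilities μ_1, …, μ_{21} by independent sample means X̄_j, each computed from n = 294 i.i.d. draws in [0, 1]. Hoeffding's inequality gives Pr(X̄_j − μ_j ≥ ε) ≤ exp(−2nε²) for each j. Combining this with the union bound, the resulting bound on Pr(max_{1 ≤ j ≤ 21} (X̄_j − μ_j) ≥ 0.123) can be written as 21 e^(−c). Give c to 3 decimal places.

8.896

Union bound over the 21 events: Pr(max_{1 ≤ j ≤ 21} (X̄_j − μ_j) ≥ 0.123) ≤ 21·exp(−2nε²) = 21 exp(−2·294·0.123²).
So c = 2·294·0.123² = 8.8959.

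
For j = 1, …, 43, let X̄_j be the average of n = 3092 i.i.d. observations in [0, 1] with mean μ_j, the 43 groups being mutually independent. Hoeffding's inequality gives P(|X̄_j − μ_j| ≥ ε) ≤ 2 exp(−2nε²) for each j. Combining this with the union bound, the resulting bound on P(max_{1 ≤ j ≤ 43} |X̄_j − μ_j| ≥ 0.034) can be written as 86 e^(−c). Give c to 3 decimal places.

7.149

Union bound over the 43 events: P(max_{1 ≤ j ≤ 43} |X̄_j − μ_j| ≥ 0.034) ≤ 43·2·exp(−2nε²) = 86 exp(−2·3092·0.034²).
So c = 2·3092·0.034² = 7.1487.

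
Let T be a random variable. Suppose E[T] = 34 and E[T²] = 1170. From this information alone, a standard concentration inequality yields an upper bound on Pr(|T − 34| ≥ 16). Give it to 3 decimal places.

The first two moments determine the variance, so Chebyshev's inequality is the sharpest standard bound available.
Var(T) = E[T²] − (E[T])² = 1170 − 1156 = 14.
Chebyshev's inequality: Pr(|T − μ| ≥ t) ≤ Var(T)/t² = 14/256 = 0.0547.

0.055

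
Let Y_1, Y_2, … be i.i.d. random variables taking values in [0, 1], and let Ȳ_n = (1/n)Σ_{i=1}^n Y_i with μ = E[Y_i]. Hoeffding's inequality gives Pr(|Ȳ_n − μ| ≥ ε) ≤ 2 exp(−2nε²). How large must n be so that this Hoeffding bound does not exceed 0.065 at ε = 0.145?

Require 2·exp(−2nε²) ≤ 0.065, i.e. 2nε² ≥ ln(2/0.065) = 3.426515.
So n ≥ 3.426515 / (2·0.145²) = 81.487.
The smallest integer n is 82.

82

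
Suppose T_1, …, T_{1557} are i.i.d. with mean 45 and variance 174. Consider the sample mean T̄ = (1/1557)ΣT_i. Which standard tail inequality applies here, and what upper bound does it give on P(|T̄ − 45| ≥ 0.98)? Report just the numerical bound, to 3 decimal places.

With mean and variance of each term known, Chebyshev's inequality bounds the deviation of the sum (or sample mean).
Var(T̄) = Var(T_i)/n = 174/1557 = 0.11175.
Chebyshev: P(|T̄ − 45| ≥ 0.98) ≤ Var(T̄)/(0.98)² = 174/(1557·0.98²) = 0.1164.

0.116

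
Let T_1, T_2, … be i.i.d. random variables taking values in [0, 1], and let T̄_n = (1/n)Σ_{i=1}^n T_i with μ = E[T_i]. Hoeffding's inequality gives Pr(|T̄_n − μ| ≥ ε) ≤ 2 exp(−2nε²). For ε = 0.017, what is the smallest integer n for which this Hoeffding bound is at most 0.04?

6769

Require 2·exp(−2nε²) ≤ 0.04, i.e. 2nε² ≥ ln(2/0.04) = 3.912023.
So n ≥ 3.912023 / (2·0.017²) = 6768.206.
The smallest integer n is 6769.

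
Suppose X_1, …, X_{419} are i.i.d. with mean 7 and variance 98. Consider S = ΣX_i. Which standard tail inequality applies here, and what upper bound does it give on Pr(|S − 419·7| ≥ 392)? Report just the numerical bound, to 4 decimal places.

0.2672

With mean and variance of each term known, Chebyshev's inequality bounds the deviation of the sum (or sample mean).
Var(S) = n·Var(X_i) = 419·98 = 41062.
Chebyshev: Pr(|S − 419·7| ≥ 392) ≤ Var(S)/392² = 41062/153664 = 0.2672.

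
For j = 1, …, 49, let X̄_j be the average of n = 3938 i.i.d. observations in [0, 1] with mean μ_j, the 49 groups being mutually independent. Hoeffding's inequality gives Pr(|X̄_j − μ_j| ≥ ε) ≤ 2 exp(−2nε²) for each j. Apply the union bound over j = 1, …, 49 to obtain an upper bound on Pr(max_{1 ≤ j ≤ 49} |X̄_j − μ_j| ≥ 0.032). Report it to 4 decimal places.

Per-experiment Hoeffding bound: 2·exp(−2·3938·0.032²) = 2·exp(−8.06502) = 0.00062869.
Union bound over 49 events: 49·0.00062869 = 0.03081.

0.0308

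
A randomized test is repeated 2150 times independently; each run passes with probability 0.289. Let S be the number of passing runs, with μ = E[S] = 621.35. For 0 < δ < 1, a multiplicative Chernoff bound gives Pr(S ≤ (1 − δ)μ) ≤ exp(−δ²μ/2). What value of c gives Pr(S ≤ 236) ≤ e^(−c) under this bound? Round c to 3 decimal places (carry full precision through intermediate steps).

119.494

Write 236 = (1 − δ)μ, so δ = 1 − 236/621.35 = 0.6201819…
Then the exponent is δ²μ/2 = (μ − 236)²/(2μ) = 119.493540.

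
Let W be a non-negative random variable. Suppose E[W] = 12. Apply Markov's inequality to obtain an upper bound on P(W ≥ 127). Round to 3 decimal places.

Markov's inequality: for a non-negative random variable, P(W ≥ a) ≤ E[W]/a.
Here E[W] = 12 and a = 127, so the bound is 12/127 = 0.0945.

0.094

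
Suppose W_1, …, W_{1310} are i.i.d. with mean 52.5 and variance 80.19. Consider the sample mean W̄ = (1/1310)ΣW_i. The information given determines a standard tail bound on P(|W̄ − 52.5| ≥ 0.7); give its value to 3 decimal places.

0.125

With mean and variance of each term known, Chebyshev's inequality bounds the deviation of the sum (or sample mean).
Var(W̄) = Var(W_i)/n = 80.19/1310 = 0.061214.
Chebyshev: P(|W̄ − 52.5| ≥ 0.7) ≤ Var(W̄)/(0.7)² = 80.19/(1310·0.7²) = 0.1249.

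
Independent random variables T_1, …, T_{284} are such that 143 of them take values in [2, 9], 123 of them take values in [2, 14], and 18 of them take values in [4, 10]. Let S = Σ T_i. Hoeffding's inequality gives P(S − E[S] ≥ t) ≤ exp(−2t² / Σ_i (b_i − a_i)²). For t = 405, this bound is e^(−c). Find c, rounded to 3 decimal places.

12.932

Σ(b_i − a_i)² = 143·7² + 123·12² + 18·6² = 25367.
c = 2t² / 25367 = 2·405² / 25367 = 12.9322.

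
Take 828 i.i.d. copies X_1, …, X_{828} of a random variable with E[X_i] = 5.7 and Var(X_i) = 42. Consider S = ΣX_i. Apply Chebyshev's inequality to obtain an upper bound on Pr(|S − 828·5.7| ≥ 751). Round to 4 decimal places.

Var(S) = n·Var(X_i) = 828·42 = 34776.
Chebyshev: Pr(|S − 828·5.7| ≥ 751) ≤ Var(S)/751² = 34776/564001 = 0.0617.

0.0617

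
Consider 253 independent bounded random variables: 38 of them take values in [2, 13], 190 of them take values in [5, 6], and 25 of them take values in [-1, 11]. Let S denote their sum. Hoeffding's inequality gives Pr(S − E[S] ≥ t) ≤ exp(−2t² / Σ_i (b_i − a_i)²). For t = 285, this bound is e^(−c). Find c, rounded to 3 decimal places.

Σ(b_i − a_i)² = 38·11² + 190·1² + 25·12² = 8388.
c = 2t² / 8388 = 2·285² / 8388 = 19.3670.

19.367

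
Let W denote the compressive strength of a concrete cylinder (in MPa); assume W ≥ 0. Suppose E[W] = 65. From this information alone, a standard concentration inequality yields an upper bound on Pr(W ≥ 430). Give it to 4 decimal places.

0.1512

Only the mean of a non-negative variable is known, so Markov's inequality is the applicable tail bound.
Markov's inequality: for a non-negative random variable, Pr(W ≥ a) ≤ E[W]/a.
Here E[W] = 65 and a = 430, so the bound is 65/430 = 0.1512.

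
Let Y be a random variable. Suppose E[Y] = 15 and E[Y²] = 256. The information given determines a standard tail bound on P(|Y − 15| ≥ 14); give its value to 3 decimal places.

0.158

The first two moments determine the variance, so Chebyshev's inequality is the sharpest standard bound available.
Var(Y) = E[Y²] − (E[Y])² = 256 − 225 = 31.
Chebyshev's inequality: P(|Y − μ| ≥ t) ≤ Var(Y)/t² = 31/196 = 0.1582.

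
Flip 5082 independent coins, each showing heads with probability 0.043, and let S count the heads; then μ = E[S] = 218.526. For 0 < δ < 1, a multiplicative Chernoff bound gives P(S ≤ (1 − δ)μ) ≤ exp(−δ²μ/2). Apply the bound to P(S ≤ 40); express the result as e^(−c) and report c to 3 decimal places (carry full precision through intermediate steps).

72.924

Write 40 = (1 − δ)μ, so δ = 1 − 40/218.526 = 0.8169554…
Then the exponent is δ²μ/2 = (μ − 40)²/(2μ) = 72.923892.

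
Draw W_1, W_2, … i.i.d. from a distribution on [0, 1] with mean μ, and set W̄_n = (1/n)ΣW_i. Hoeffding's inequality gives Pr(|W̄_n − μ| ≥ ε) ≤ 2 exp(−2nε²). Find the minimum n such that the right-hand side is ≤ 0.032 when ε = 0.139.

108

Require 2·exp(−2nε²) ≤ 0.032, i.e. 2nε² ≥ ln(2/0.032) = 4.135167.
So n ≥ 4.135167 / (2·0.139²) = 107.012.
The smallest integer n is 108.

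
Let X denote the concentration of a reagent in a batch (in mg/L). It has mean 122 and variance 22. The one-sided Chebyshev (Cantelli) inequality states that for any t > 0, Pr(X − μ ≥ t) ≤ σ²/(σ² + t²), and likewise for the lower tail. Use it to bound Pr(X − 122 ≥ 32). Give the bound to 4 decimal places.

Here σ² = 22 and t = 32, so σ² + t² = 1046.
Cantelli's bound: 22/1046 = 0.0210.

0.0210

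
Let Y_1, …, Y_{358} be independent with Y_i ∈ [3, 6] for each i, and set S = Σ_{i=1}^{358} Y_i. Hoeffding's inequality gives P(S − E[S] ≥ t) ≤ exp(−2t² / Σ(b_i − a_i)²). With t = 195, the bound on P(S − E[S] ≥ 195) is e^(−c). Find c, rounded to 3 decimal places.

Σ(b_i − a_i)² = 358·(3)² = 3222.
c = 2t²/3222 = 2·195²/3222 = 23.6034.

23.603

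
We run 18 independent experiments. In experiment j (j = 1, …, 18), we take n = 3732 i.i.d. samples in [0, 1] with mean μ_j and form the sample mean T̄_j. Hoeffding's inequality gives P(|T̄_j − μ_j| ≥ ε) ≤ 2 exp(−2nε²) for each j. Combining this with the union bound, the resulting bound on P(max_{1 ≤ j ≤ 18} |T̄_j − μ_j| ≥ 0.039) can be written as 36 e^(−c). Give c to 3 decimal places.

Union bound over the 18 events: P(max_{1 ≤ j ≤ 18} |T̄_j − μ_j| ≥ 0.039) ≤ 18·2·exp(−2nε²) = 36 exp(−2·3732·0.039²).
So c = 2·3732·0.039² = 11.3527.

11.353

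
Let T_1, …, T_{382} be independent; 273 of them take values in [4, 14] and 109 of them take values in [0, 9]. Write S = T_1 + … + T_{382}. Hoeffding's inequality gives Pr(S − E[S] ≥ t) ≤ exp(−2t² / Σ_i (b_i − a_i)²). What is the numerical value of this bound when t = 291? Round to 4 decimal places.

0.0092

Σ(b_i − a_i)² = 273·10² + 109·9² = 36129.
Exponent = 2·291² / 36129 = 4.68770.
Bound = exp(−4.68770) = 0.00921.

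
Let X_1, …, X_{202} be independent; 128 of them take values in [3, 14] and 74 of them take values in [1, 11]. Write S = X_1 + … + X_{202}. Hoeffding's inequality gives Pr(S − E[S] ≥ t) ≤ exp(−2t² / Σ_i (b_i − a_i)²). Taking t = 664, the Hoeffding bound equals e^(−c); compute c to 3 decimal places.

38.526

Σ(b_i − a_i)² = 128·11² + 74·10² = 22888.
c = 2t² / 22888 = 2·664² / 22888 = 38.5264.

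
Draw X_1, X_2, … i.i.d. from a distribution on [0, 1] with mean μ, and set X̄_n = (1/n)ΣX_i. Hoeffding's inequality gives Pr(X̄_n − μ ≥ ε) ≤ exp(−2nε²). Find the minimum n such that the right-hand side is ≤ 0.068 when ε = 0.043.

Require exp(−2nε²) ≤ 0.068, i.e. 2nε² ≥ ln(1/0.068) = 2.688248.
So n ≥ 2.688248 / (2·0.043²) = 726.946.
The smallest integer n is 727.

727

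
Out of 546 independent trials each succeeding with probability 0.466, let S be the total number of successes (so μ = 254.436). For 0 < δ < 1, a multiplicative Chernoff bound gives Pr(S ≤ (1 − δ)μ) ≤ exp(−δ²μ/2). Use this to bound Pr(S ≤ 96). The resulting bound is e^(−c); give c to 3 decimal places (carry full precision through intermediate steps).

Write 96 = (1 − δ)μ, so δ = 1 − 96/254.436 = 0.6226949…
Then the exponent is δ²μ/2 = (μ − 96)²/(2μ) = 49.328645.

49.329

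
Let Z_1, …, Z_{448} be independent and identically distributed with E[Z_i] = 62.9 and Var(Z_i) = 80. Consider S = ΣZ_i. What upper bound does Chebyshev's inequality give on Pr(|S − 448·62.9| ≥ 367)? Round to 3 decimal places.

0.266

Var(S) = n·Var(Z_i) = 448·80 = 35840.
Chebyshev: Pr(|S − 448·62.9| ≥ 367) ≤ Var(S)/367² = 35840/134689 = 0.2661.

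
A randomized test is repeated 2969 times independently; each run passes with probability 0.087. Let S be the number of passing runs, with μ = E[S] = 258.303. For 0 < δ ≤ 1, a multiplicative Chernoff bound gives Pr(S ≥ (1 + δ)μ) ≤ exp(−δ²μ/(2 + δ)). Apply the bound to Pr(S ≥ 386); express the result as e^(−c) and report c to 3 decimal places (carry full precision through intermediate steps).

25.309

Write 386 = (1 + δ)μ, so δ = 386/258.303 − 1 = 0.494369…
Then the exponent is δ²μ/(2 + δ) = (386 − μ)² / (μ·(2 + δ)) = 25.308781.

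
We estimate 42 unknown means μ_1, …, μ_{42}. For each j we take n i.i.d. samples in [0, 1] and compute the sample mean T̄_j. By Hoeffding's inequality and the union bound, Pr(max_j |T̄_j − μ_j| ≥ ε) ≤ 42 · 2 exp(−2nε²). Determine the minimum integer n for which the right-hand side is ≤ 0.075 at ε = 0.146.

Need 2·42·exp(−2nε²) ≤ 0.075, i.e. exp(−2nε²) ≤ 0.075/84.
So 2nε² ≥ ln(84/0.075) = 7.021084.
Hence n ≥ 7.021084/(2·0.146²) = 164.690.
The smallest integer n is 165.

165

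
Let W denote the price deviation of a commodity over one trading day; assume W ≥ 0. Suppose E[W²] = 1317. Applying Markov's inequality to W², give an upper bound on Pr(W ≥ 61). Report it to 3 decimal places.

Since W ≥ 0, the event {W ≥ 61} is the same as {W² ≥ 3721}.
Markov's inequality applied to W² gives Pr(W² ≥ 3721) ≤ E[W²]/3721 = 1317/3721 = 0.3539.

0.354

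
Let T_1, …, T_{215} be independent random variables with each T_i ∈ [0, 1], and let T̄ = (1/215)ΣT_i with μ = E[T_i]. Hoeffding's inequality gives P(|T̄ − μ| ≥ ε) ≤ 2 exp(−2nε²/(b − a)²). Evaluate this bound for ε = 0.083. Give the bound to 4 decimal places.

0.1034

Exponent: 2nε²/(b − a)² = 2·215·0.083² / 1² = 2.96227.
Bound = 2·exp(−2.96227) = 0.10340.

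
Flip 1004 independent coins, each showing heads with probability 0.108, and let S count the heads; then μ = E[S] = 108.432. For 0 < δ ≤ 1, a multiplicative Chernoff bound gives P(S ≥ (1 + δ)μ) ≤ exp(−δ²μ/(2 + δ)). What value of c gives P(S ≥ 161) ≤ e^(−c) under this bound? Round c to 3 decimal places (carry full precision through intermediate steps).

10.256

Write 161 = (1 + δ)μ, so δ = 161/108.432 − 1 = 0.4848015…
Then the exponent is δ²μ/(2 + δ) = (161 − μ)² / (μ·(2 + δ)) = 10.256371.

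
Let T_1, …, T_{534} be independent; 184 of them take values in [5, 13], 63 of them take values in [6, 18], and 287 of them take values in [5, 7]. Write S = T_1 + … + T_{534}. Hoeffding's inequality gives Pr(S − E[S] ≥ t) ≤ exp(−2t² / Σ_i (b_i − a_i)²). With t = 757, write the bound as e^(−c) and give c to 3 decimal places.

52.105

Σ(b_i − a_i)² = 184·8² + 63·12² + 287·2² = 21996.
c = 2t² / 21996 = 2·757² / 21996 = 52.1048.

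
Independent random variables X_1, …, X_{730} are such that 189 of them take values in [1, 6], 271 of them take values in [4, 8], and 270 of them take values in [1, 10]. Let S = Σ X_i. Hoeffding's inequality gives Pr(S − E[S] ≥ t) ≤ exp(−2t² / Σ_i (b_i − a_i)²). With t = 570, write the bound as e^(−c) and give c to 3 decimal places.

21.008

Σ(b_i − a_i)² = 189·5² + 271·4² + 270·9² = 30931.
c = 2t² / 30931 = 2·570² / 30931 = 21.0081.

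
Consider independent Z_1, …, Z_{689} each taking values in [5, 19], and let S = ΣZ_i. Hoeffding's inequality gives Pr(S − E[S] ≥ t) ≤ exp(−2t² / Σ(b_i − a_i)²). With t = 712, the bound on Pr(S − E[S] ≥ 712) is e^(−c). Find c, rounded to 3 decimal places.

7.508

Σ(b_i − a_i)² = 689·(14)² = 135044.
c = 2t²/135044 = 2·712²/135044 = 7.5078.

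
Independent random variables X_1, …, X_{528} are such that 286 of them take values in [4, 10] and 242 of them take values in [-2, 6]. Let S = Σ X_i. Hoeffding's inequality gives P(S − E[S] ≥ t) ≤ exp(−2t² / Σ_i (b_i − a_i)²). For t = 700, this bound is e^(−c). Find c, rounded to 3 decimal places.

Σ(b_i − a_i)² = 286·6² + 242·8² = 25784.
c = 2t² / 25784 = 2·700² / 25784 = 38.0081.

38.008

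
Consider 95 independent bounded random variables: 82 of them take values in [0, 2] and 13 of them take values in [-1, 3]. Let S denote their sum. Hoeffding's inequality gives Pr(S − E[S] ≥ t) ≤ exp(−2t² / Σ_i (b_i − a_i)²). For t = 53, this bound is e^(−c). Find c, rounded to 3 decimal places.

10.481

Σ(b_i − a_i)² = 82·2² + 13·4² = 536.
c = 2t² / 536 = 2·53² / 536 = 10.4813.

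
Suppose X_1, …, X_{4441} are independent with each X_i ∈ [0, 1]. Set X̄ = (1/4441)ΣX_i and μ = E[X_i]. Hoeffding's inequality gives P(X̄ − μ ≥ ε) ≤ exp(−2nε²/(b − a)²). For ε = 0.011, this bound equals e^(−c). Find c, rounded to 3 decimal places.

1.075

c = 2nε²/(b − a)² = 2·4441·0.011² / 1² = 1.0747.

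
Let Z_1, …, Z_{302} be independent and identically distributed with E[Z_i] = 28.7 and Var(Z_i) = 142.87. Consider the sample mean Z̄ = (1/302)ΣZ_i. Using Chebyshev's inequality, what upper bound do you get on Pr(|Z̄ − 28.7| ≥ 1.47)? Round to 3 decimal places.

0.219

Var(Z̄) = Var(Z_i)/n = 142.87/302 = 0.47308.
Chebyshev: Pr(|Z̄ − 28.7| ≥ 1.47) ≤ Var(Z̄)/(1.47)² = 142.87/(302·1.47²) = 0.2189.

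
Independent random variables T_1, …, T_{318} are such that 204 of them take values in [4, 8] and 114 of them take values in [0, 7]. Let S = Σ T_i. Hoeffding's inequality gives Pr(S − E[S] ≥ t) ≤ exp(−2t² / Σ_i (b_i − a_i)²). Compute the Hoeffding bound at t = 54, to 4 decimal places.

Σ(b_i − a_i)² = 204·4² + 114·7² = 8850.
Exponent = 2·54² / 8850 = 0.65898.
Bound = exp(−0.65898) = 0.51738.

0.5174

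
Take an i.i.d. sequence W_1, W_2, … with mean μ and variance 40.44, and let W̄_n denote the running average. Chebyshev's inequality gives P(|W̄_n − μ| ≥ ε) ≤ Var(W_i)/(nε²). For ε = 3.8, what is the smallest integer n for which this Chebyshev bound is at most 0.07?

Require 40.44/(n·3.8²) ≤ 0.07, i.e. n ≥ 40.44/(0.07·3.8²) = 40.008.
The smallest integer n is 41.

41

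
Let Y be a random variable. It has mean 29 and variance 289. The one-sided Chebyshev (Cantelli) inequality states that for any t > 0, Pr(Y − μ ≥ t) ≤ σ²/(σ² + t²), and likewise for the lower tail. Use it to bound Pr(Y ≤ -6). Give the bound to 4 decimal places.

0.1909

Here σ² = 289 and t = 35, so σ² + t² = 1514.
Cantelli's bound: 289/1514 = 0.1909.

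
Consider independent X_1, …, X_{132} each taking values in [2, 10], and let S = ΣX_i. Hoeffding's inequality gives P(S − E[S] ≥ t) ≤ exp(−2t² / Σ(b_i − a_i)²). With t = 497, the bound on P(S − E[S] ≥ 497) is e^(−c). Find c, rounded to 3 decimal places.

58.478

Σ(b_i − a_i)² = 132·(8)² = 8448.
c = 2t²/8448 = 2·497²/8448 = 58.4775.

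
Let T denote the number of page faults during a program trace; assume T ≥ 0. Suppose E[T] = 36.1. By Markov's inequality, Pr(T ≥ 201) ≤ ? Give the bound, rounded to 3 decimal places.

0.180

Markov's inequality: for a non-negative random variable, Pr(T ≥ a) ≤ E[T]/a.
Here E[T] = 36.1 and a = 201, so the bound is 36.1/201 = 0.1796.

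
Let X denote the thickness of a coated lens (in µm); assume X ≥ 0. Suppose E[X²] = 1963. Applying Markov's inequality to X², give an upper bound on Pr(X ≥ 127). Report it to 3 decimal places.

0.122

Since X ≥ 0, the event {X ≥ 127} is the same as {X² ≥ 16129}.
Markov's inequality applied to X² gives Pr(X² ≥ 16129) ≤ E[X²]/16129 = 1963/16129 = 0.1217.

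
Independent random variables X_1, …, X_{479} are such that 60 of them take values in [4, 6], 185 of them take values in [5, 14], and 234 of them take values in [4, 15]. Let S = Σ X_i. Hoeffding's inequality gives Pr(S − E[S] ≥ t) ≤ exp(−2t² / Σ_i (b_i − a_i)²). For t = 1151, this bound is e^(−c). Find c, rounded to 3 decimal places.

60.856

Σ(b_i − a_i)² = 60·2² + 185·9² + 234·11² = 43539.
c = 2t² / 43539 = 2·1151² / 43539 = 60.8558.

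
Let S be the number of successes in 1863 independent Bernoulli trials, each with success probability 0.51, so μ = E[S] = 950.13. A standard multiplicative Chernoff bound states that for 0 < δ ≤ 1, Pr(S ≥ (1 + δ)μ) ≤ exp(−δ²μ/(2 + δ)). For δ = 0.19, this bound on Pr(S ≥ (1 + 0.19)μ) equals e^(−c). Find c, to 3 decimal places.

15.662

c = δ²μ/(2 + δ) = 0.19²·950.13/(2 + 0.19) = 15.6620.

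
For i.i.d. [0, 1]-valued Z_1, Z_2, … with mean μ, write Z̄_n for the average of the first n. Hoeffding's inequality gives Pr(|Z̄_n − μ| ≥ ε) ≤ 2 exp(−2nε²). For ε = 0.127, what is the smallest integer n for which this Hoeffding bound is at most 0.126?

86

Require 2·exp(−2nε²) ≤ 0.126, i.e. 2nε² ≥ ln(2/0.126) = 2.764621.
So n ≥ 2.764621 / (2·0.127²) = 85.703.
The smallest integer n is 86.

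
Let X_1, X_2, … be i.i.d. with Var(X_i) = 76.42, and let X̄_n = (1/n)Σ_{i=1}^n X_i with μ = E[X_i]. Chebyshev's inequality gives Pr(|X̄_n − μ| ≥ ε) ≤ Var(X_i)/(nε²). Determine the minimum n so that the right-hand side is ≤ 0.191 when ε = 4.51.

20

Require 76.42/(n·4.51²) ≤ 0.191, i.e. n ≥ 76.42/(0.191·4.51²) = 19.671.
The smallest integer n is 20.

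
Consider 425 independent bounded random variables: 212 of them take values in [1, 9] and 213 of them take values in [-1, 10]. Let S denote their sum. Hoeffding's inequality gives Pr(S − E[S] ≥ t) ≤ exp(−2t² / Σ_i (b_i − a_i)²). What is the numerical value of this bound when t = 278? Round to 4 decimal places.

0.0197

Σ(b_i − a_i)² = 212·8² + 213·11² = 39341.
Exponent = 2·278² / 39341 = 3.92893.
Bound = exp(−3.92893) = 0.01966.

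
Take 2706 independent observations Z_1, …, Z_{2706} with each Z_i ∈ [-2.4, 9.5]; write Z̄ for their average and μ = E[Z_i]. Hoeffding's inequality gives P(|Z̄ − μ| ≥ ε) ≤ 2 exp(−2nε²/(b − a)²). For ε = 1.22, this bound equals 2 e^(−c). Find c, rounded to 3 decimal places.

c = 2nε²/(b − a)² = 2·2706·1.22² / 11.9² = 56.8831.

56.883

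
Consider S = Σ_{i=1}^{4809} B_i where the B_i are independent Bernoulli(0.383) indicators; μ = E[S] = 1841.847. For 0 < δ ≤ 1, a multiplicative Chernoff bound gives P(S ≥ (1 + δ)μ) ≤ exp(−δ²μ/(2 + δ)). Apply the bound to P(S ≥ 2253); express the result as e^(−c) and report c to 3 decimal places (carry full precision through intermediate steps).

Write 2253 = (1 + δ)μ, so δ = 2253/1841.847 − 1 = 0.2232286…
Then the exponent is δ²μ/(2 + δ) = (2253 − μ)² / (μ·(2 + δ)) = 41.282810.

41.283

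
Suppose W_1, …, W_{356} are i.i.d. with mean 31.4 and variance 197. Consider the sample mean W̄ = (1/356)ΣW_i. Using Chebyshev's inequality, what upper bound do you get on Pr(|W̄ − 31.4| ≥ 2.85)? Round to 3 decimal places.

Var(W̄) = Var(W_i)/n = 197/356 = 0.55337.
Chebyshev: Pr(|W̄ − 31.4| ≥ 2.85) ≤ Var(W̄)/(2.85)² = 197/(356·2.85²) = 0.0681.

0.068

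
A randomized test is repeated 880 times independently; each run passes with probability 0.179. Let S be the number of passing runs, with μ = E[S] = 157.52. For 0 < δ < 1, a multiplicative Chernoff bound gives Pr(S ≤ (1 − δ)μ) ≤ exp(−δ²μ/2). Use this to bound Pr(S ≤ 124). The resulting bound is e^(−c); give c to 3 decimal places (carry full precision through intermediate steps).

3.567

Write 124 = (1 − δ)μ, so δ = 1 − 124/157.52 = 0.2127984…
Then the exponent is δ²μ/2 = (μ − 124)²/(2μ) = 3.566501.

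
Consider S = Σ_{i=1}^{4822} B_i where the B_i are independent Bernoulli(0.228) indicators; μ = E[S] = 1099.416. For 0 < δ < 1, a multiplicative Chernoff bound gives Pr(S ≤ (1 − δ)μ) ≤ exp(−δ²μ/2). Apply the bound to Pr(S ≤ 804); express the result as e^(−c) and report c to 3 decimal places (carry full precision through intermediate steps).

Write 804 = (1 − δ)μ, so δ = 1 − 804/1099.416 = 0.2687027…
Then the exponent is δ²μ/2 = (μ − 804)²/(2μ) = 39.689532.

39.690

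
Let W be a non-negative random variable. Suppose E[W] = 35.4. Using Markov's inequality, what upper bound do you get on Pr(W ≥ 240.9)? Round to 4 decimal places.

0.1469

Markov's inequality: for a non-negative random variable, Pr(W ≥ a) ≤ E[W]/a.
Here E[W] = 35.4 and a = 240.9, so the bound is 35.4/240.9 = 0.1469.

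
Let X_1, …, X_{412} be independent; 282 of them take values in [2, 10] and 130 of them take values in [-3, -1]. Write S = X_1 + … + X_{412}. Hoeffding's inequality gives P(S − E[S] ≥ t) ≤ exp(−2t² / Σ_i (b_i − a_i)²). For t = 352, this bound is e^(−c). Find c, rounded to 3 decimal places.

Σ(b_i − a_i)² = 282·8² + 130·2² = 18568.
c = 2t² / 18568 = 2·352² / 18568 = 13.3460.

13.346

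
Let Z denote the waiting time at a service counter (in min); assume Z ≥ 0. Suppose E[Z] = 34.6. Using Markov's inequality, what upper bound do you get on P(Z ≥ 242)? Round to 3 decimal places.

0.143

Markov's inequality: for a non-negative random variable, P(Z ≥ a) ≤ E[Z]/a.
Here E[Z] = 34.6 and a = 242, so the bound is 34.6/242 = 0.1430.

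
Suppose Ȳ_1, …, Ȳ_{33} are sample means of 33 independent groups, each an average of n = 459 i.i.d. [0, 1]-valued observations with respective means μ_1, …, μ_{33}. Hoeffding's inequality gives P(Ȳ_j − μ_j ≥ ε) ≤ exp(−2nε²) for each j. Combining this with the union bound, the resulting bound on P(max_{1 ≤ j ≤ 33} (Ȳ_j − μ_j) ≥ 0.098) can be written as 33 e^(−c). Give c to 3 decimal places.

8.816

Union bound over the 33 events: P(max_{1 ≤ j ≤ 33} (Ȳ_j − μ_j) ≥ 0.098) ≤ 33·exp(−2nε²) = 33 exp(−2·459·0.098²).
So c = 2·459·0.098² = 8.8165.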